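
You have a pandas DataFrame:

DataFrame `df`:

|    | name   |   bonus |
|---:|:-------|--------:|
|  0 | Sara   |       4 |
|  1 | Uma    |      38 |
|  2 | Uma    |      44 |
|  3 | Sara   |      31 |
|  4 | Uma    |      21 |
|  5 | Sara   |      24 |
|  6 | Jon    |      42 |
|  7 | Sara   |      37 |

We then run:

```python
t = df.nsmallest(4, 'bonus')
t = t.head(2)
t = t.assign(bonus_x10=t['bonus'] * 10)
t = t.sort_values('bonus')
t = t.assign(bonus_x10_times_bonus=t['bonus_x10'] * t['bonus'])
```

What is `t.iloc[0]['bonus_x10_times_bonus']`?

take 4 rows with smallest bonus:
   name  bonus
0  Sara      4
4   Uma     21
5  Sara     24
3  Sara     31
take first 2 rows:
   name  bonus
0  Sara      4
4   Uma     21
add column bonus_x10 = t['bonus'] * 10:
   name  bonus  bonus_x10
0  Sara      4         40
4   Uma     21        210
sort by bonus:
   name  bonus  bonus_x10
0  Sara      4         40
4   Uma     21        210
add column bonus_x10_times_bonus = t['bonus_x10'] * t['bonus']:
   name  bonus  bonus_x10  bonus_x10_times_bonus
0  Sara      4         40                    160
4   Uma     21        210                   4410

160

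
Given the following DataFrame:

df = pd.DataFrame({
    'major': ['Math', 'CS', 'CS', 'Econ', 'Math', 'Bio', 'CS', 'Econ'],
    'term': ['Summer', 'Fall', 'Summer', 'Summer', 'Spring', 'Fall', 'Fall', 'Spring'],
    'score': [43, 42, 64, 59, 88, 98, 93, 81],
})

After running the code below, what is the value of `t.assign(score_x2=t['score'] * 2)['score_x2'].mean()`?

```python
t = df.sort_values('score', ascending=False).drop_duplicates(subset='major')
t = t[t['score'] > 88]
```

sort by score descending:
  major    term  score
5   Bio    Fall     98
6    CS    Fall     93
4  Math  Spring     88
7  Econ  Spring     81
2    CS  Summer     64
3  Econ  Summer     59
0  Math  Summer     43
1    CS    Fall     42
drop duplicate major (keep=first):
  major    term  score
5   Bio    Fall     98
6    CS    Fall     93
4  Math  Spring     88
7  Econ  Spring     81
filter rows where score > 88:
  major  term  score
5   Bio  Fall     98
6    CS  Fall     93
add column score_x2 = t['score'] * 2:
  major  term  score  score_x2
5   Bio  Fall     98       196
6    CS  Fall     93       186
Then the mean of column 'score_x2': 191.0

191.0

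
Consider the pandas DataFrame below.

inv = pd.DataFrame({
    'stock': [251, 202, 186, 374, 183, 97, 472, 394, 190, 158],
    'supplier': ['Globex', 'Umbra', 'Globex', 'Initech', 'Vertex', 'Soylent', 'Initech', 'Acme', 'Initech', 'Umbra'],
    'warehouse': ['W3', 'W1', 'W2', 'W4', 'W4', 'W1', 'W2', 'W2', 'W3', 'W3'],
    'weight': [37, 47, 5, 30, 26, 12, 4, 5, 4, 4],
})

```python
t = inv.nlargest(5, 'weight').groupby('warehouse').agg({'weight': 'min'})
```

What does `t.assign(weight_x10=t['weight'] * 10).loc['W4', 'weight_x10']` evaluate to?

take 5 rows with largest weight:
   stock supplier warehouse  weight
1    202    Umbra        W1      47
0    251   Globex        W3      37
3    374  Initech        W4      30
4    183   Vertex        W4      26
5     97  Soylent        W1      12
group by warehouse, min of weight:
           weight
warehouse        
W1             12
W3             37
W4             26
add column weight_x10 = t['weight'] * 10:
           weight  weight_x10
warehouse                    
W1             12         120
W3             37         370
W4             26         260

260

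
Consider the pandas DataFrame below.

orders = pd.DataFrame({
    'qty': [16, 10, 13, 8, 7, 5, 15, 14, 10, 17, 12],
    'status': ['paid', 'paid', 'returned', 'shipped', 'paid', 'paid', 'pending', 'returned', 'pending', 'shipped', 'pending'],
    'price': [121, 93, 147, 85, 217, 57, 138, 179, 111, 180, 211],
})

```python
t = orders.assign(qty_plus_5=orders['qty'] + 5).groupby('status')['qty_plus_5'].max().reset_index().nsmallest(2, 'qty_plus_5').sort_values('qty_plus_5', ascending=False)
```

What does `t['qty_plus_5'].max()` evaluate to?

20

add column qty_plus_5 = orders['qty'] + 5:
    qty    status  price  qty_plus_5
0    16      paid    121          21
1    10      paid     93          15
2    13  returned    147          18
3     8   shipped     85          13
4     7      paid    217          12
5     5      paid     57          10
6    15   pending    138          20
7    14  returned    179          19
8    10   pending    111          15
9    17   shipped    180          22
10   12   pending    211          17
group by status, max of qty_plus_5:
status
paid        21
pending     20
returned    19
shipped     22
Name: qty_plus_5, dtype: int64
reset_index():
     status  qty_plus_5
0      paid          21
1   pending          20
2  returned          19
3   shipped          22
take 2 rows with smallest qty_plus_5:
     status  qty_plus_5
2  returned          19
1   pending          20
sort by qty_plus_5 descending:
     status  qty_plus_5
1   pending          20
2  returned          19
The max of column 'qty_plus_5' is 20.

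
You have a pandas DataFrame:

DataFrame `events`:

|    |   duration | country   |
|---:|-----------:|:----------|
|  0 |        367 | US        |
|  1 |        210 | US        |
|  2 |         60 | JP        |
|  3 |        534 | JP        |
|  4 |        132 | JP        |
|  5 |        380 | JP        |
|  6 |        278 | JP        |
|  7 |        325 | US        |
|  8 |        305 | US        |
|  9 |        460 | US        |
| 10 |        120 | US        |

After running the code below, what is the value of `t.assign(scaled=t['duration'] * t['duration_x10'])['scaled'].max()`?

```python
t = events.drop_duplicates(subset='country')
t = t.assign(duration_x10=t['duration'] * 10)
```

1346890

drop duplicate country (keep=first):
   duration country
0       367      US
2        60      JP
add column duration_x10 = t['duration'] * 10:
   duration country  duration_x10
0       367      US          3670
2        60      JP           600
add column scaled = t['duration'] * t['duration_x10']:
   duration country  duration_x10   scaled
0       367      US          3670  1346890
2        60      JP           600    36000
Finally, max of column 'scaled' = 1346890.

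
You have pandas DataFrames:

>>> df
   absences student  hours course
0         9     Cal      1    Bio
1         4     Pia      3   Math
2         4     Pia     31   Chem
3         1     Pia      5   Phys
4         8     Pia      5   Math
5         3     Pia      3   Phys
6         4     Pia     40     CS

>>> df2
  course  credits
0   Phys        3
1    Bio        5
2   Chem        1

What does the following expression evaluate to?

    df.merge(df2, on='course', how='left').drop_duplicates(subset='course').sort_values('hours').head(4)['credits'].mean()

merge on 'course' (how='left') → 7 rows:
   absences student  hours course  credits
0         9     Cal      1    Bio      5.0
1         4     Pia      3   Math      NaN
2         4     Pia     31   Chem      1.0
3         1     Pia      5   Phys      3.0
4         8     Pia      5   Math      NaN
5         3     Pia      3   Phys      3.0
6         4     Pia     40     CS      NaN
drop duplicate course (keep=first):
   absences student  hours course  credits
0         9     Cal      1    Bio      5.0
1         4     Pia      3   Math      NaN
2         4     Pia     31   Chem      1.0
3         1     Pia      5   Phys      3.0
6         4     Pia     40     CS      NaN
sort by hours:
   absences student  hours course  credits
0         9     Cal      1    Bio      5.0
1         4     Pia      3   Math      NaN
3         1     Pia      5   Phys      3.0
2         4     Pia     31   Chem      1.0
6         4     Pia     40     CS      NaN
take first 4 rows:
   absences student  hours course  credits
0         9     Cal      1    Bio      5.0
1         4     Pia      3   Math      NaN
3         1     Pia      5   Phys      3.0
2         4     Pia     31   Chem      1.0

3.0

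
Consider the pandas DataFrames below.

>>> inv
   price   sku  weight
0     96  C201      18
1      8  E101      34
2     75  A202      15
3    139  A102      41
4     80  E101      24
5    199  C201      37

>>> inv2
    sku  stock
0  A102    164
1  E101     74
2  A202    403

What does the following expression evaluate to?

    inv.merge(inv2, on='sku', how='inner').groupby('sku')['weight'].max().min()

15

merge on 'sku' (how='inner') → 4 rows:
   price   sku  weight  stock
0      8  E101      34     74
1     75  A202      15    403
2    139  A102      41    164
3     80  E101      24     74
group by sku, max of weight:
sku
A102    41
A202    15
E101    34
Name: weight, dtype: int64
So min() = 15.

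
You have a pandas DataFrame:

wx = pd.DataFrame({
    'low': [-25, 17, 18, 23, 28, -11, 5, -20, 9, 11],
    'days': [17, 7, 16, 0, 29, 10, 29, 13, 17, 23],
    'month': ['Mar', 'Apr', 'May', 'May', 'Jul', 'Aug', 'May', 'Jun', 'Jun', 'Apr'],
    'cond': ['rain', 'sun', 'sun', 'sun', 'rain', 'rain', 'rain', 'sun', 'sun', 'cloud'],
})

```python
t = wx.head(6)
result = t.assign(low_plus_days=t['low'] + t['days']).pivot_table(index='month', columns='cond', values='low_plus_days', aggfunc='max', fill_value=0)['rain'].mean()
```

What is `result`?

9.6

take first 6 rows:
   low  days month  cond
0  -25    17   Mar  rain
1   17     7   Apr   sun
2   18    16   May   sun
3   23     0   May   sun
4   28    29   Jul  rain
5  -11    10   Aug  rain
add column low_plus_days = t['low'] + t['days']:
   low  days month  cond  low_plus_days
0  -25    17   Mar  rain             -8
1   17     7   Apr   sun             24
2   18    16   May   sun             34
3   23     0   May   sun             23
4   28    29   Jul  rain             57
5  -11    10   Aug  rain             -1
pivot: rows=month, cols=cond, max(low_plus_days):
cond   rain  sun
month           
Apr       0   24
Aug      -1    0
Jul      57    0
Mar      -8    0
May       0   34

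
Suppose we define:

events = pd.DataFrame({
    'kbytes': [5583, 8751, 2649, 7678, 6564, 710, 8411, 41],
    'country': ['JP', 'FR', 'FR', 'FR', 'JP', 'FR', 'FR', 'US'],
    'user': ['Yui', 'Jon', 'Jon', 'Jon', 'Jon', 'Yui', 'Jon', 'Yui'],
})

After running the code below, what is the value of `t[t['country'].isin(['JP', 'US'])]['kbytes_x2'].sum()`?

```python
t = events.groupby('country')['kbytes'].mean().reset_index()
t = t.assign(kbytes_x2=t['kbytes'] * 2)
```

group by country, mean of kbytes:
country
FR    5639.8
JP    6073.5
US      41.0
Name: kbytes, dtype: float64
reset_index():
  country  kbytes
0      FR  5639.8
1      JP  6073.5
2      US    41.0
add column kbytes_x2 = t['kbytes'] * 2:
  country  kbytes  kbytes_x2
0      FR  5639.8    11279.6
1      JP  6073.5    12147.0
2      US    41.0       82.0
filter rows where country in ['JP', 'US']:
  country  kbytes  kbytes_x2
1      JP  6073.5    12147.0
2      US    41.0       82.0
Hence 12229.0.

12229.0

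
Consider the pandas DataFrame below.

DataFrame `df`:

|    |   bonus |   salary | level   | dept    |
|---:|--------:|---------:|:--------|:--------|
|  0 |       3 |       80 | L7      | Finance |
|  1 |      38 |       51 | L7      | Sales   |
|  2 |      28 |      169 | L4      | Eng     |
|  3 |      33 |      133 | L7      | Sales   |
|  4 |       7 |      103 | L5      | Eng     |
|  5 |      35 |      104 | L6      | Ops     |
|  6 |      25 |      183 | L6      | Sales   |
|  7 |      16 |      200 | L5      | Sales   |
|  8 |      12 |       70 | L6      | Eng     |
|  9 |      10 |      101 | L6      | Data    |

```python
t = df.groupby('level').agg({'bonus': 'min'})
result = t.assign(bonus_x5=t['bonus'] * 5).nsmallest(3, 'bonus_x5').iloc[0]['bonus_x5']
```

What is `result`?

15

group by level, min of bonus:
       bonus
level       
L4        28
L5         7
L6        10
L7         3
add column bonus_x5 = t['bonus'] * 5:
       bonus  bonus_x5
level                 
L4        28       140
L5         7        35
L6        10        50
L7         3        15
take 3 rows with smallest bonus_x5:
       bonus  bonus_x5
level                 
L7         3        15
L5         7        35
L6        10        50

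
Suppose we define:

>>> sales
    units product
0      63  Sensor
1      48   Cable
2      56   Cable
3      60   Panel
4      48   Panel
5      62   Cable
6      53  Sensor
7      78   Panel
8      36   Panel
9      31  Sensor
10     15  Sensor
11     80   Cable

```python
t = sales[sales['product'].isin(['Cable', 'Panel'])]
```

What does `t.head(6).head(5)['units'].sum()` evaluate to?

274

filter rows where product in ['Cable', 'Panel']:
    units product
1      48   Cable
2      56   Cable
3      60   Panel
4      48   Panel
5      62   Cable
7      78   Panel
8      36   Panel
11     80   Cable
take first 6 rows:
   units product
1     48   Cable
2     56   Cable
3     60   Panel
4     48   Panel
5     62   Cable
7     78   Panel
take first 5 rows:
   units product
1     48   Cable
2     56   Cable
3     60   Panel
4     48   Panel
5     62   Cable
Finally, sum of column 'units' = 274.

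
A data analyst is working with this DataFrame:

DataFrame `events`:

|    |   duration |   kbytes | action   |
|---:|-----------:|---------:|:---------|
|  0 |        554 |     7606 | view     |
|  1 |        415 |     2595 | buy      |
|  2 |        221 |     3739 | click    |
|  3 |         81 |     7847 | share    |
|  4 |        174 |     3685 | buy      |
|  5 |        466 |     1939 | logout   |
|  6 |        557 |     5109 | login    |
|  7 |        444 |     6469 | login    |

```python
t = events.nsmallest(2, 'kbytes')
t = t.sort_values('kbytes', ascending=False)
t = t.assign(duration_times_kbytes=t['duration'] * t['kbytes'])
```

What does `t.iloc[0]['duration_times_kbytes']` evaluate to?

1076925

take 2 rows with smallest kbytes:
   duration  kbytes  action
5       466    1939  logout
1       415    2595     buy
sort by kbytes descending:
   duration  kbytes  action
1       415    2595     buy
5       466    1939  logout
add column duration_times_kbytes = t['duration'] * t['kbytes']:
   duration  kbytes  action  duration_times_kbytes
1       415    2595     buy                1076925
5       466    1939  logout                 903574
So iloc[0]['duration_times_kbytes'] = 1076925.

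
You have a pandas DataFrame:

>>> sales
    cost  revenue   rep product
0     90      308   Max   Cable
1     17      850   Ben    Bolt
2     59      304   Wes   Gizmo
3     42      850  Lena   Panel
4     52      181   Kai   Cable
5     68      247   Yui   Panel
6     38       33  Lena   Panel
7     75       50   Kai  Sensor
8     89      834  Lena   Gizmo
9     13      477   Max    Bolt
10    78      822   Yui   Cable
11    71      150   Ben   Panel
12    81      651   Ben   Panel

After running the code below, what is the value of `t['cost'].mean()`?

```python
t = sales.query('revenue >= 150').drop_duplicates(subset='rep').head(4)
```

filter rows where revenue >= 150:
    cost  revenue   rep product
0     90      308   Max   Cable
1     17      850   Ben    Bolt
2     59      304   Wes   Gizmo
3     42      850  Lena   Panel
4     52      181   Kai   Cable
5     68      247   Yui   Panel
8     89      834  Lena   Gizmo
9     13      477   Max    Bolt
10    78      822   Yui   Cable
11    71      150   Ben   Panel
12    81      651   Ben   Panel
drop duplicate rep (keep=first):
   cost  revenue   rep product
0    90      308   Max   Cable
1    17      850   Ben    Bolt
2    59      304   Wes   Gizmo
3    42      850  Lena   Panel
4    52      181   Kai   Cable
5    68      247   Yui   Panel
take first 4 rows:
   cost  revenue   rep product
0    90      308   Max   Cable
1    17      850   Ben    Bolt
2    59      304   Wes   Gizmo
3    42      850  Lena   Panel
So mean() = 52.0.

52.0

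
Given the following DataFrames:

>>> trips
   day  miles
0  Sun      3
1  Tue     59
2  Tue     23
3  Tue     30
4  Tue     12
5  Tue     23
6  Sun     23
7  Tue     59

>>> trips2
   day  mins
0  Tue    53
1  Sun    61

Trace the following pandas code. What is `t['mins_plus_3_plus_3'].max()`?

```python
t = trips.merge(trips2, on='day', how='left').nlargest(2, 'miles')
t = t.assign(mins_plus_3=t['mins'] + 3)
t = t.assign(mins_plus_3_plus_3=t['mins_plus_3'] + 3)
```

59

merge on 'day' (how='left') → 8 rows:
   day  miles  mins
0  Sun      3    61
1  Tue     59    53
2  Tue     23    53
3  Tue     30    53
4  Tue     12    53
5  Tue     23    53
6  Sun     23    61
7  Tue     59    53
take 2 rows with largest miles:
   day  miles  mins
1  Tue     59    53
7  Tue     59    53
add column mins_plus_3 = t['mins'] + 3:
   day  miles  mins  mins_plus_3
1  Tue     59    53           56
7  Tue     59    53           56
add column mins_plus_3_plus_3 = t['mins_plus_3'] + 3:
   day  miles  mins  mins_plus_3  mins_plus_3_plus_3
1  Tue     59    53           56                  59
7  Tue     59    53           56                  59
Then the max of column 'mins_plus_3_plus_3': 59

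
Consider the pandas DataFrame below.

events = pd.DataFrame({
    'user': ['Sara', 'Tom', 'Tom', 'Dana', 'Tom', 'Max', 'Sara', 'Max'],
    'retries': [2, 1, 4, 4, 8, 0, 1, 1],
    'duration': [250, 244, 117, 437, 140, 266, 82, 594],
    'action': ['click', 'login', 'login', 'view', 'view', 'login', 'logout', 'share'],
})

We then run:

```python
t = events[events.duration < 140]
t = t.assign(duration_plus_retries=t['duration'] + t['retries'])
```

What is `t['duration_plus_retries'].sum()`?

204

filter rows where duration < 140:
   user  retries  duration  action
2   Tom        4       117   login
6  Sara        1        82  logout
add column duration_plus_retries = t['duration'] + t['retries']:
   user  retries  duration  action  duration_plus_retries
2   Tom        4       117   login                    121
6  Sara        1        82  logout                     83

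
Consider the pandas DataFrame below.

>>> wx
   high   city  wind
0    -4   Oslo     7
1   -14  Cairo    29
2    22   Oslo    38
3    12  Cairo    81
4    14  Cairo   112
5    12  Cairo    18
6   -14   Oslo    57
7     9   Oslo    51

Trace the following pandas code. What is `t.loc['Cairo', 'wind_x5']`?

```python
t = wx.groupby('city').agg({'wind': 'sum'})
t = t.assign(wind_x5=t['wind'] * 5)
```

group by city, sum of wind:
       wind
city       
Cairo   240
Oslo    153
add column wind_x5 = t['wind'] * 5:
       wind  wind_x5
city                
Cairo   240     1200
Oslo    153      765
Taking the value at row 'Cairo', column 'wind_x5' gives 1200.

1200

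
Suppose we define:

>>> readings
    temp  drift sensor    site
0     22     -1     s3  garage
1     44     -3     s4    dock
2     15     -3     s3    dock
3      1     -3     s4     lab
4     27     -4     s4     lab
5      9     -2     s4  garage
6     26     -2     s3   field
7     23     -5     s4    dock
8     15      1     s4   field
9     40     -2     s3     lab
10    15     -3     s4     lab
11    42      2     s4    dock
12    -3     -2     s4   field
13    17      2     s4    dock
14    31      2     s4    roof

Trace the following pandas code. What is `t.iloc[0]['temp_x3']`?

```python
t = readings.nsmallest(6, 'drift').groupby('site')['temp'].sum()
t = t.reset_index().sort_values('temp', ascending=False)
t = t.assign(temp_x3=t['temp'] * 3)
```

take 6 rows with smallest drift:
    temp  drift sensor  site
7     23     -5     s4  dock
4     27     -4     s4   lab
1     44     -3     s4  dock
2     15     -3     s3  dock
3      1     -3     s4   lab
10    15     -3     s4   lab
group by site, sum of temp:
site
dock    82
lab     43
Name: temp, dtype: int64
reset_index():
   site  temp
0  dock    82
1   lab    43
sort by temp descending:
   site  temp
0  dock    82
1   lab    43
add column temp_x3 = t['temp'] * 3:
   site  temp  temp_x3
0  dock    82      246
1   lab    43      129

246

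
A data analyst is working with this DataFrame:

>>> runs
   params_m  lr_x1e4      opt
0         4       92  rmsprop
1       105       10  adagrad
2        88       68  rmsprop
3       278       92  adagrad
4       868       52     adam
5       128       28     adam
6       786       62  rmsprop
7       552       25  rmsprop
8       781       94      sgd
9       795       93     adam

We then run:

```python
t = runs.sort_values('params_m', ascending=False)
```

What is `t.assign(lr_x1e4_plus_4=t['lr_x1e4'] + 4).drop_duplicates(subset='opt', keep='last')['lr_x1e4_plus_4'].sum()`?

240

sort by params_m descending:
   params_m  lr_x1e4      opt
4       868       52     adam
9       795       93     adam
6       786       62  rmsprop
8       781       94      sgd
7       552       25  rmsprop
3       278       92  adagrad
5       128       28     adam
1       105       10  adagrad
2        88       68  rmsprop
0         4       92  rmsprop
add column lr_x1e4_plus_4 = t['lr_x1e4'] + 4:
   params_m  lr_x1e4      opt  lr_x1e4_plus_4
4       868       52     adam              56
9       795       93     adam              97
6       786       62  rmsprop              66
8       781       94      sgd              98
7       552       25  rmsprop              29
3       278       92  adagrad              96
5       128       28     adam              32
1       105       10  adagrad              14
2        88       68  rmsprop              72
0         4       92  rmsprop              96
drop duplicate opt (keep=last):
   params_m  lr_x1e4      opt  lr_x1e4_plus_4
8       781       94      sgd              98
5       128       28     adam              32
1       105       10  adagrad              14
0         4       92  rmsprop              96
So sum() = 240.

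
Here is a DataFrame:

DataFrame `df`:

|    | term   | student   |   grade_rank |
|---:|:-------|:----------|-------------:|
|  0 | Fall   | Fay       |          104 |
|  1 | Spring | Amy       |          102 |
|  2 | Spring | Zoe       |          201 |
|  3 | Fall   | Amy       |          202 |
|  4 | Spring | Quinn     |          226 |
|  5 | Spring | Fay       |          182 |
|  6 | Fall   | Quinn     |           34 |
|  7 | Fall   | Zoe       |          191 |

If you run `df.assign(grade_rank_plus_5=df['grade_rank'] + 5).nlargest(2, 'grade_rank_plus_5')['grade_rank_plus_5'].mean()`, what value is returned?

add column grade_rank_plus_5 = df['grade_rank'] + 5:
     term student  grade_rank  grade_rank_plus_5
0    Fall     Fay         104                109
1  Spring     Amy         102                107
2  Spring     Zoe         201                206
3    Fall     Amy         202                207
4  Spring   Quinn         226                231
5  Spring     Fay         182                187
6    Fall   Quinn          34                 39
7    Fall     Zoe         191                196
take 2 rows with largest grade_rank_plus_5:
     term student  grade_rank  grade_rank_plus_5
4  Spring   Quinn         226                231
3    Fall     Amy         202                207
Finally, mean of column 'grade_rank_plus_5' = 219.0.

219.0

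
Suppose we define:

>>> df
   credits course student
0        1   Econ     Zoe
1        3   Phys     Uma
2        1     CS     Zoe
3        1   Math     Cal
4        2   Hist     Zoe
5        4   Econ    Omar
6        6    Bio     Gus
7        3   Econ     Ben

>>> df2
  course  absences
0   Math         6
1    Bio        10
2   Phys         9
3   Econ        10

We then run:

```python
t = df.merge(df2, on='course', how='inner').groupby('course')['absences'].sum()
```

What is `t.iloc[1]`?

30

merge on 'course' (how='inner') → 6 rows:
   credits course student  absences
0        1   Econ     Zoe        10
1        3   Phys     Uma         9
2        1   Math     Cal         6
3        4   Econ    Omar        10
4        6    Bio     Gus        10
5        3   Econ     Ben        10
group by course, sum of absences:
course
Bio     10
Econ    30
Math     6
Phys     9
Name: absences, dtype: int64
Then the value at position 1: 30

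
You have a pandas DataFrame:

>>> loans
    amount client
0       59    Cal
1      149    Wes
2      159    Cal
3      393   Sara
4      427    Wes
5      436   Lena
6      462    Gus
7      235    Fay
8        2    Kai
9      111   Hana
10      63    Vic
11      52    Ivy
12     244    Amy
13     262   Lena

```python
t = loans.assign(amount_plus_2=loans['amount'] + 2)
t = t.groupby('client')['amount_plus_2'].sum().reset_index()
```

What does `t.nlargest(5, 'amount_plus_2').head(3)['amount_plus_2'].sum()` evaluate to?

1746

add column amount_plus_2 = loans['amount'] + 2:
    amount client  amount_plus_2
0       59    Cal             61
1      149    Wes            151
2      159    Cal            161
3      393   Sara            395
4      427    Wes            429
5      436   Lena            438
6      462    Gus            464
7      235    Fay            237
8        2    Kai              4
9      111   Hana            113
10      63    Vic             65
11      52    Ivy             54
12     244    Amy            246
13     262   Lena            264
group by client, sum of amount_plus_2:
client
Amy     246
Cal     222
Fay     237
Gus     464
Hana    113
Ivy      54
Kai       4
Lena    702
Sara    395
Vic      65
Wes     580
Name: amount_plus_2, dtype: int64
reset_index():
   client  amount_plus_2
0     Amy            246
1     Cal            222
2     Fay            237
3     Gus            464
4    Hana            113
5     Ivy             54
6     Kai              4
7    Lena            702
8    Sara            395
9     Vic             65
10    Wes            580
take 5 rows with largest amount_plus_2:
   client  amount_plus_2
7    Lena            702
10    Wes            580
3     Gus            464
8    Sara            395
0     Amy            246
take first 3 rows:
   client  amount_plus_2
7    Lena            702
10    Wes            580
3     Gus            464
The sum of column 'amount_plus_2' is 1746.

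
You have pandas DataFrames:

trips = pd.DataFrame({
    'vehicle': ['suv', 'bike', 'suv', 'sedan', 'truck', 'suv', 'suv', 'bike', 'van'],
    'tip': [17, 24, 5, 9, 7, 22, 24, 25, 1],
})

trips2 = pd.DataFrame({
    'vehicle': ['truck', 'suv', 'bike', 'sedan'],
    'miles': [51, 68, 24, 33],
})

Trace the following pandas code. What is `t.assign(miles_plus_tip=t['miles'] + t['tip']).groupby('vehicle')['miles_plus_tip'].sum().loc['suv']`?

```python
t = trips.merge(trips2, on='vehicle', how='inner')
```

merge on 'vehicle' (how='inner') → 8 rows:
  vehicle  tip  miles
0     suv   17     68
1    bike   24     24
2     suv    5     68
3   sedan    9     33
4   truck    7     51
5     suv   22     68
6     suv   24     68
7    bike   25     24
add column miles_plus_tip = t['miles'] + t['tip']:
  vehicle  tip  miles  miles_plus_tip
0     suv   17     68              85
1    bike   24     24              48
2     suv    5     68              73
3   sedan    9     33              42
4   truck    7     51              58
5     suv   22     68              90
6     suv   24     68              92
7    bike   25     24              49
group by vehicle, sum of miles_plus_tip:
vehicle
bike      97
sedan     42
suv      340
truck     58
Name: miles_plus_tip, dtype: int64
Taking the value at index 'suv' gives 340.

340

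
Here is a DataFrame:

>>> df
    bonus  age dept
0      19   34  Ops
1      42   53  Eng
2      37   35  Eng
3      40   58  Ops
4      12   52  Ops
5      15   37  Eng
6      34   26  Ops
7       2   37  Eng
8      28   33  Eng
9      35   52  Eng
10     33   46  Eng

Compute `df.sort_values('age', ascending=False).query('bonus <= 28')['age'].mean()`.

38.6

sort by age descending:
    bonus  age dept
3      40   58  Ops
1      42   53  Eng
4      12   52  Ops
9      35   52  Eng
10     33   46  Eng
5      15   37  Eng
7       2   37  Eng
2      37   35  Eng
0      19   34  Ops
8      28   33  Eng
6      34   26  Ops
filter rows where bonus <= 28:
   bonus  age dept
4     12   52  Ops
5     15   37  Eng
7      2   37  Eng
0     19   34  Ops
8     28   33  Eng
Then the mean of column 'age': 38.6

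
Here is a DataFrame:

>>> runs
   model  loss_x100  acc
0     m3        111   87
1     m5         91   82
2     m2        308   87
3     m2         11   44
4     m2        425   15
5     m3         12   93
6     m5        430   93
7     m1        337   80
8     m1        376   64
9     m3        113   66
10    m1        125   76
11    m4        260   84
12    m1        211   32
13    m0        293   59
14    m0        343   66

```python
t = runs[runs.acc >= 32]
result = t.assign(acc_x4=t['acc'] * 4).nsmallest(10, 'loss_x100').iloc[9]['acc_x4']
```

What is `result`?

348

filter rows where acc >= 32:
   model  loss_x100  acc
0     m3        111   87
1     m5         91   82
2     m2        308   87
3     m2         11   44
5     m3         12   93
6     m5        430   93
7     m1        337   80
8     m1        376   64
9     m3        113   66
10    m1        125   76
11    m4        260   84
12    m1        211   32
13    m0        293   59
14    m0        343   66
add column acc_x4 = t['acc'] * 4:
   model  loss_x100  acc  acc_x4
0     m3        111   87     348
1     m5         91   82     328
2     m2        308   87     348
3     m2         11   44     176
5     m3         12   93     372
6     m5        430   93     372
7     m1        337   80     320
8     m1        376   64     256
9     m3        113   66     264
10    m1        125   76     304
11    m4        260   84     336
12    m1        211   32     128
13    m0        293   59     236
14    m0        343   66     264
take 10 rows with smallest loss_x100:
   model  loss_x100  acc  acc_x4
3     m2         11   44     176
5     m3         12   93     372
1     m5         91   82     328
0     m3        111   87     348
9     m3        113   66     264
10    m1        125   76     304
12    m1        211   32     128
11    m4        260   84     336
13    m0        293   59     236
2     m2        308   87     348
Then the value at position 9, column 'acc_x4': 348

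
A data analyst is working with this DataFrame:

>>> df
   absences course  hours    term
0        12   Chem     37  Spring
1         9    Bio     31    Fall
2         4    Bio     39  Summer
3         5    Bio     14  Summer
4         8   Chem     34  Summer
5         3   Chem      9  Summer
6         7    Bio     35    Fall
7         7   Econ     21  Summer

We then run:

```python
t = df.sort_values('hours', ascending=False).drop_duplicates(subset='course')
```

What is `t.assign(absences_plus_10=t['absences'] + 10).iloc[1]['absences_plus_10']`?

22

sort by hours descending:
   absences course  hours    term
2         4    Bio     39  Summer
0        12   Chem     37  Spring
6         7    Bio     35    Fall
4         8   Chem     34  Summer
1         9    Bio     31    Fall
7         7   Econ     21  Summer
3         5    Bio     14  Summer
5         3   Chem      9  Summer
drop duplicate course (keep=first):
   absences course  hours    term
2         4    Bio     39  Summer
0        12   Chem     37  Spring
7         7   Econ     21  Summer
add column absences_plus_10 = t['absences'] + 10:
   absences course  hours    term  absences_plus_10
2         4    Bio     39  Summer                14
0        12   Chem     37  Spring                22
7         7   Econ     21  Summer                17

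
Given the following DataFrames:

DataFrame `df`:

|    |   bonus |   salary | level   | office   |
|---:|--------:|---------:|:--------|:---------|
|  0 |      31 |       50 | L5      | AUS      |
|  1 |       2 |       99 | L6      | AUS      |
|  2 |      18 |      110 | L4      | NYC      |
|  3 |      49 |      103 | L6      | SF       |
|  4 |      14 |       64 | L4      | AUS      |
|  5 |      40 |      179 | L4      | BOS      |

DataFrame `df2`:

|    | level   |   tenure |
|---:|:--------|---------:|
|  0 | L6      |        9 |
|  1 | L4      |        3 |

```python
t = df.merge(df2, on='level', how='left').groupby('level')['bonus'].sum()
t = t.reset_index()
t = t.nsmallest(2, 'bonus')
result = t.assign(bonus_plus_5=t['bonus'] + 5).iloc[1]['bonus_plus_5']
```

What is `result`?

56

merge on 'level' (how='left') → 6 rows:
   bonus  salary level office  tenure
0     31      50    L5    AUS     NaN
1      2      99    L6    AUS     9.0
2     18     110    L4    NYC     3.0
3     49     103    L6     SF     9.0
4     14      64    L4    AUS     3.0
5     40     179    L4    BOS     3.0
group by level, sum of bonus:
level
L4    72
L5    31
L6    51
Name: bonus, dtype: int64
reset_index():
  level  bonus
0    L4     72
1    L5     31
2    L6     51
take 2 rows with smallest bonus:
  level  bonus
1    L5     31
2    L6     51
add column bonus_plus_5 = t['bonus'] + 5:
  level  bonus  bonus_plus_5
1    L5     31            36
2    L6     51            56
Finally, value at position 1, column 'bonus_plus_5' = 56.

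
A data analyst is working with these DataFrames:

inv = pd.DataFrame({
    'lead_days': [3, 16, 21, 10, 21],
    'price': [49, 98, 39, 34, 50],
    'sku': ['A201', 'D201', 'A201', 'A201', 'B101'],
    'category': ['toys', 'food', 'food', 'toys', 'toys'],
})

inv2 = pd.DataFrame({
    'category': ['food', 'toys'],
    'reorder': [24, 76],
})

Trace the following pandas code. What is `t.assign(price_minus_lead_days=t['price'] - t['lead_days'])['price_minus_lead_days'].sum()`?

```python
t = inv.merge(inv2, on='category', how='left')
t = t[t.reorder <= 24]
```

100

merge on 'category' (how='left') → 5 rows:
   lead_days  price   sku category  reorder
0          3     49  A201     toys       76
1         16     98  D201     food       24
2         21     39  A201     food       24
3         10     34  A201     toys       76
4         21     50  B101     toys       76
filter rows where reorder <= 24:
   lead_days  price   sku category  reorder
1         16     98  D201     food       24
2         21     39  A201     food       24
add column price_minus_lead_days = t['price'] - t['lead_days']:
   lead_days  price   sku category  reorder  price_minus_lead_days
1         16     98  D201     food       24                     82
2         21     39  A201     food       24                     18
Taking the sum of column 'price_minus_lead_days' gives 100.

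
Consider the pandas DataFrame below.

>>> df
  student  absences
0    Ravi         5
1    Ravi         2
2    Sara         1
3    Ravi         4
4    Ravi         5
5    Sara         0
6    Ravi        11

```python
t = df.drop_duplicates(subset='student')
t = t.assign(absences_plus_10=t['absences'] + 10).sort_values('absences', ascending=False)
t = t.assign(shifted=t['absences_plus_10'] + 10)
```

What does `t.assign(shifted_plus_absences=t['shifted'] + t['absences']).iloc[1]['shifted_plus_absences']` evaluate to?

drop duplicate student (keep=first):
  student  absences
0    Ravi         5
2    Sara         1
add column absences_plus_10 = t['absences'] + 10:
  student  absences  absences_plus_10
0    Ravi         5                15
2    Sara         1                11
sort by absences descending:
  student  absences  absences_plus_10
0    Ravi         5                15
2    Sara         1                11
add column shifted = t['absences_plus_10'] + 10:
  student  absences  absences_plus_10  shifted
0    Ravi         5                15       25
2    Sara         1                11       21
add column shifted_plus_absences = t['shifted'] + t['absences']:
  student  absences  absences_plus_10  shifted  shifted_plus_absences
0    Ravi         5                15       25                     30
2    Sara         1                11       21                     22
The value at position 1, column 'shifted_plus_absences' is 22.

22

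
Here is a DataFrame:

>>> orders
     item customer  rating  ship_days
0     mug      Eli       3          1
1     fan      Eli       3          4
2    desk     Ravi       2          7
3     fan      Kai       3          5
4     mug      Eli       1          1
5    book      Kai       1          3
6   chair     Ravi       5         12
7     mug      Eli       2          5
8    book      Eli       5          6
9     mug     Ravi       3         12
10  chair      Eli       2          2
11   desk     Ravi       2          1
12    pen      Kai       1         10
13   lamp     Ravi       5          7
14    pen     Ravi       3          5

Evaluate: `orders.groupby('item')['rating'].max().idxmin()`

group by item, max of rating:
item
book     5
chair    5
desk     2
fan      3
lamp     5
mug      3
pen      3
Name: rating, dtype: int64

desk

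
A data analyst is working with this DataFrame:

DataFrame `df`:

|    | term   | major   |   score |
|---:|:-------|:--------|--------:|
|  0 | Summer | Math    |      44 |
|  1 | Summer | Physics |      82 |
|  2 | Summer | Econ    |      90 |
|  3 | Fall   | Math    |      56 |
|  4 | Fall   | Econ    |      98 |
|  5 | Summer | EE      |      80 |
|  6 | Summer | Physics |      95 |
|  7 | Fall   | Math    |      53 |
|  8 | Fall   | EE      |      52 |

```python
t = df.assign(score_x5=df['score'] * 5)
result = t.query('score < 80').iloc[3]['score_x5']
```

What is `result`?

add column score_x5 = df['score'] * 5:
     term    major  score  score_x5
0  Summer     Math     44       220
1  Summer  Physics     82       410
2  Summer     Econ     90       450
3    Fall     Math     56       280
4    Fall     Econ     98       490
5  Summer       EE     80       400
6  Summer  Physics     95       475
7    Fall     Math     53       265
8    Fall       EE     52       260
filter rows where score < 80:
     term major  score  score_x5
0  Summer  Math     44       220
3    Fall  Math     56       280
7    Fall  Math     53       265
8    Fall    EE     52       260
Taking the value at position 3, column 'score_x5' gives 260.

260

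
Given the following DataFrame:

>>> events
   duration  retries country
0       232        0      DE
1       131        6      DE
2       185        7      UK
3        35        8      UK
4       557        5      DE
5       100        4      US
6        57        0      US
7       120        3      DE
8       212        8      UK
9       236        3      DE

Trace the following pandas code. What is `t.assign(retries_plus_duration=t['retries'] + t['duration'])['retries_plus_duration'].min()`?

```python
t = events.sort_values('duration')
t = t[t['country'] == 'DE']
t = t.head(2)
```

123

sort by duration:
   duration  retries country
3        35        8      UK
6        57        0      US
5       100        4      US
7       120        3      DE
1       131        6      DE
2       185        7      UK
8       212        8      UK
0       232        0      DE
9       236        3      DE
4       557        5      DE
filter rows where country == 'DE':
   duration  retries country
7       120        3      DE
1       131        6      DE
0       232        0      DE
9       236        3      DE
4       557        5      DE
take first 2 rows:
   duration  retries country
7       120        3      DE
1       131        6      DE
add column retries_plus_duration = t['retries'] + t['duration']:
   duration  retries country  retries_plus_duration
7       120        3      DE                    123
1       131        6      DE                    137
So min() = 123.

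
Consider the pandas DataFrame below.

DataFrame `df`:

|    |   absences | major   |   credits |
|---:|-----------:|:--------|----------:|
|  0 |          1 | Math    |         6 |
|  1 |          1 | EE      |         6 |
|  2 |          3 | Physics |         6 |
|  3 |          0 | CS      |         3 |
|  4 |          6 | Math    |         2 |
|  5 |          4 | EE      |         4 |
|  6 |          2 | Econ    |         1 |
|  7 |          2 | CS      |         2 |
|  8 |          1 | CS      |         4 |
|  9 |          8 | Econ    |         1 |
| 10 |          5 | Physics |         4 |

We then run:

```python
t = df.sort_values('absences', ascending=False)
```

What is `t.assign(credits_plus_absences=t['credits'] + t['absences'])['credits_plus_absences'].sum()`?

sort by absences descending:
    absences    major  credits
9          8     Econ        1
4          6     Math        2
10         5  Physics        4
5          4       EE        4
2          3  Physics        6
6          2     Econ        1
7          2       CS        2
0          1     Math        6
1          1       EE        6
8          1       CS        4
3          0       CS        3
add column credits_plus_absences = t['credits'] + t['absences']:
    absences    major  credits  credits_plus_absences
9          8     Econ        1                      9
4          6     Math        2                      8
10         5  Physics        4                      9
5          4       EE        4                      8
2          3  Physics        6                      9
6          2     Econ        1                      3
7          2       CS        2                      4
0          1     Math        6                      7
1          1       EE        6                      7
8          1       CS        4                      5
3          0       CS        3                      3
sum of column 'credits_plus_absences' → 72

72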